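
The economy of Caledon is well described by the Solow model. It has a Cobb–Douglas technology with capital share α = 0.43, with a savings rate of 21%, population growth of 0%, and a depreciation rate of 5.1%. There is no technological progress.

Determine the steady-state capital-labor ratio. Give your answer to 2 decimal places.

At the steady state, Δk = 0, so s·k^α = (n + δ)·k.
Rearranging, k^(1−α) = s / (n + δ).
k^0.57 = 0.21 / (0.000 + 0.051) = 0.21 / 0.051 = 4.1176
k* = 4.1176^(1/0.57) ≈ 11.9763

k* = 11.98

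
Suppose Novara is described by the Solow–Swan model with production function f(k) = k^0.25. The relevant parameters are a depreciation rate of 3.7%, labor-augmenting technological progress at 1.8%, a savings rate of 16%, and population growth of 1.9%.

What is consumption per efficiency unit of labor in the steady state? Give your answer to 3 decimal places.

At the steady state, Δk = 0, so s·k^α = (n + g + δ)·k.
Dividing both sides by k: k^(1−α) = s / (n + g + δ).
k^0.75 = 0.16 / (0.019 + 0.018 + 0.037) = 0.16 / 0.074 = 2.1622
k* = 2.1622^(1/0.75) ≈ 2.7959
y* = (k*)^α = 2.7959^0.25 ≈ 1.2931
c* = (1 − s)·y* = (1 − 0.16) × 1.2931 ≈ 1.0862

c* ≈ 1.086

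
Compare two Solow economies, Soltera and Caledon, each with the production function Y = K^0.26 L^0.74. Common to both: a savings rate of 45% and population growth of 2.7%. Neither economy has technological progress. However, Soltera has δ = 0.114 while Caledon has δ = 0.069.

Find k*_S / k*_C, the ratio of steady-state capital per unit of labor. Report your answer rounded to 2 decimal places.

ratio ≈ 0.59

Steady-state k* = [s/(n + δ)]^(1/(1−α)), so the ratio is [ (s_S/(n + δ)_S) / (s_C/(n + δ)_C) ]^1.3514.
s_S/(n + δ)_S = 0.45/0.141 = 3.1915; s_C/(n + δ)_C = 0.45/0.096 = 4.6875.
Ratio = (3.1915/4.6875)^1.3514 = 0.6809^1.3514 ≈ 0.5949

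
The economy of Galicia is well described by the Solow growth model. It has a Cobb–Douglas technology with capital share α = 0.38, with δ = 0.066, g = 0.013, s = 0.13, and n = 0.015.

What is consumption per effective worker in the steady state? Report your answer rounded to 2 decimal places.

Steady state requires s·f(k) = (n + g + δ)·k, i.e. s·k^α = (n + g + δ)·k.
Rearranging, k^(1−α) = s / (n + g + δ).
k^0.62 = 0.13 / (0.015 + 0.013 + 0.066) = 0.13 / 0.094 = 1.3830
k* = 1.3830^(1/0.62) ≈ 1.6871
y* = (k*)^α = 1.6871^0.38 ≈ 1.2199
c* = (1 − s)·y* = (1 − 0.13) × 1.2199 ≈ 1.0613

c* ≈ 1.06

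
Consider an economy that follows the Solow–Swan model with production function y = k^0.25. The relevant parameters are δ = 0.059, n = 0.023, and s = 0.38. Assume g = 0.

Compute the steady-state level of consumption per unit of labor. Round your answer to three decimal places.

At the steady state, Δk = 0, so s·k^α = (n + δ)·k.
Dividing both sides by k: k^(1−α) = s / (n + δ).
k^0.75 = 0.38 / (0.023 + 0.059) = 0.38 / 0.082 = 4.6341
k* = 4.6341^(1/0.75) ≈ 7.7260
y* = (k*)^α = 7.7260^0.25 ≈ 1.6672
c* = (1 − s)·y* = (1 − 0.38) × 1.6672 ≈ 1.0337

c* = 1.034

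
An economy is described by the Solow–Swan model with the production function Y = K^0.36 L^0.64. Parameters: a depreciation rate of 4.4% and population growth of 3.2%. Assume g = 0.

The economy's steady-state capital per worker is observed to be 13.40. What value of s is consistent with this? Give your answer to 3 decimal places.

Steady state requires s·f(k) = (n + δ)·k, i.e. s·k^α = (n + δ)·k.
So s / (n + δ) = (k*)^(1−α) = 13.40^0.64 = 5.2644.
Therefore s = 5.2644 × (n + δ) = 5.2644 × 0.076 = 0.4001.

s ≈ 0.400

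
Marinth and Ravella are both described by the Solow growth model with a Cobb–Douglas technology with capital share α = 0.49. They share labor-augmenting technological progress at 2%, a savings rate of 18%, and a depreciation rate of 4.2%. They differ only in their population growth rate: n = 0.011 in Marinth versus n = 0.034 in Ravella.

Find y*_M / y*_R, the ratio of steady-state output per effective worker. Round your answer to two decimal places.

Steady-state y* = [s/(n + g + δ)]^(α/(1−α)), so the ratio is [ (s_M/(n + g + δ)_M) / (s_R/(n + g + δ)_R) ]^0.9608.
s_M/(n + g + δ)_M = 0.18/0.073 = 2.4658; s_R/(n + g + δ)_R = 0.18/0.096 = 1.8750.
Ratio = (2.4658/1.8750)^0.9608 = 1.3151^0.9608 ≈ 1.3011

ratio ≈ 1.30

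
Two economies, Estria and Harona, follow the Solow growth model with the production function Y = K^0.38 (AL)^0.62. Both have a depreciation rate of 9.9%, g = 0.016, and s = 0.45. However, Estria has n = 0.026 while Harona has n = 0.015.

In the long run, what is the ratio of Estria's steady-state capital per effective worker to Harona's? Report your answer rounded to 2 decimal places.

ratio ≈ 0.88

Steady-state k* = [s/(n + g + δ)]^(1/(1−α)), so the ratio is [ (s_E/(n + g + δ)_E) / (s_H/(n + g + δ)_H) ]^1.6129.
s_E/(n + g + δ)_E = 0.45/0.141 = 3.1915; s_H/(n + g + δ)_H = 0.45/0.130 = 3.4615.
Ratio = (3.1915/3.4615)^1.6129 = 0.9220^1.6129 ≈ 0.8772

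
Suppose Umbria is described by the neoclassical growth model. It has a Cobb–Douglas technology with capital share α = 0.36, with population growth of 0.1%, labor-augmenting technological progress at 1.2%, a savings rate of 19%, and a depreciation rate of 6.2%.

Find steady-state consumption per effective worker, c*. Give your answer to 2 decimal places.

At the steady state, Δk = 0, so s·k^α = (n + g + δ)·k.
Rearranging, k^(1−α) = s / (n + g + δ).
k^0.64 = 0.19 / (0.001 + 0.012 + 0.062) = 0.19 / 0.075 = 2.5333
k* = 2.5333^(1/0.64) ≈ 4.2733
y* = (k*)^α = 4.2733^0.36 ≈ 1.6868
c* = (1 − s)·y* = (1 − 0.19) × 1.6868 ≈ 1.3663

c* ≈ 1.37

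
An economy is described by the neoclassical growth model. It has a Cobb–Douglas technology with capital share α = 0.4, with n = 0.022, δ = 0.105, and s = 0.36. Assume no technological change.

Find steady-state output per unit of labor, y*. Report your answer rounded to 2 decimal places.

y* ≈ 2.00

In steady state, investment equals break-even investment: s·k^α = (n + δ)·k.
Rearranging, k^(1−α) = s / (n + δ).
k^0.6 = 0.36 / (0.022 + 0.105) = 0.36 / 0.127 = 2.8346
k* = 2.8346^(1/0.6) ≈ 5.6774
y* = (k*)^α = 5.6774^0.4 ≈ 2.0029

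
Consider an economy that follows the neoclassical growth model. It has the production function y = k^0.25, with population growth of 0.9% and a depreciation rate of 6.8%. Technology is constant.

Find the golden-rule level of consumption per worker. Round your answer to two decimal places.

c_gold ≈ 1.11

At the golden rule, f'(k) = n + δ, so α·k^(α−1) = n + δ and k_gold = (α/(n + δ))^(1/(1−α)).
k_gold = (0.25/0.077)^(1/0.75) = 3.2468^1.3333 ≈ 4.8075
c_gold = f(k_gold) − (n + δ)·k_gold = 1.4807 − 0.077×4.8075 ≈ 1.1105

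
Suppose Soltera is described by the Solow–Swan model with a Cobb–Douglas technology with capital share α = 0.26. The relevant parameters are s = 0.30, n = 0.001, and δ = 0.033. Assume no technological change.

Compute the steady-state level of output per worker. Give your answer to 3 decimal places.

y* ≈ 2.149

At the steady state, Δk = 0, so s·k^α = (n + δ)·k.
Rearranging, k^(1−α) = s / (n + δ).
k^0.74 = 0.30 / (0.001 + 0.033) = 0.30 / 0.034 = 8.8235
k* = 8.8235^(1/0.74) ≈ 18.9624
y* = (k*)^α = 18.9624^0.26 ≈ 2.1491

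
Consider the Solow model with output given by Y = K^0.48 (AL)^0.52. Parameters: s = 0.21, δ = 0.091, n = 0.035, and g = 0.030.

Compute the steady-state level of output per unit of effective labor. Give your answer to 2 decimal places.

y* = 1.32

At the steady state, Δk = 0, so s·k^α = (n + g + δ)·k.
Rearranging, k^(1−α) = s / (n + g + δ).
k^0.52 = 0.21 / (0.035 + 0.030 + 0.091) = 0.21 / 0.156 = 1.3462
k* = 1.3462^(1/0.52) ≈ 1.7713
y* = (k*)^α = 1.7713^0.48 ≈ 1.3158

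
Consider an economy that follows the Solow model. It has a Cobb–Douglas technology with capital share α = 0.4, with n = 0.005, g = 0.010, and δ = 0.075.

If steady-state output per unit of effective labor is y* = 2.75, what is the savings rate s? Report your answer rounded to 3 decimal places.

At the steady state, Δk = 0, so s·k^α = (n + g + δ)·k.
Since y* = [s/(n + g + δ)]^(α/(1−α)), we have s/(n + g + δ) = (y*)^((1−α)/α) = 2.75^1.5 = 4.5604.
Therefore s = 4.5604 × (n + g + δ) = 4.5604 × 0.090 = 0.4104.

s ≈ 0.410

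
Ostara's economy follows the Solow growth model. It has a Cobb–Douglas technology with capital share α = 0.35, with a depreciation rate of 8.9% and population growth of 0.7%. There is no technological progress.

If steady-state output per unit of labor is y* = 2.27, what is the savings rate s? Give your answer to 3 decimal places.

s ≈ 0.440

In steady state, investment equals break-even investment: s·k^α = (n + δ)·k.
Since y* = [s/(n + δ)]^(α/(1−α)), we have s/(n + δ) = (y*)^((1−α)/α) = 2.27^1.8571 = 4.5833.
Therefore s = 4.5833 × (n + δ) = 4.5833 × 0.096 = 0.4400.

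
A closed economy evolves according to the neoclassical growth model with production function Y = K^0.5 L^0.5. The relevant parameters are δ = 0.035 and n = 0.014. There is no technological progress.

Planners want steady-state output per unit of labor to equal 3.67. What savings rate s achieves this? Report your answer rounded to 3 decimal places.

s ≈ 0.180

Steady state requires s·f(k) = (n + δ)·k, i.e. s·k^α = (n + δ)·k.
Since y* = [s/(n + δ)]^(α/(1−α)), we have s/(n + δ) = (y*)^((1−α)/α) = 3.67^1 = 3.6700.
Therefore s = 3.6700 × (n + δ) = 3.6700 × 0.049 = 0.1798.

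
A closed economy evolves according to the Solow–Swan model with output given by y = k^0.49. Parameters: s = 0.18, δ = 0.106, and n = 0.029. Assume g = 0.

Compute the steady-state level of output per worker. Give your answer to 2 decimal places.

y* ≈ 1.32

Steady state requires s·f(k) = (n + δ)·k, i.e. s·k^α = (n + δ)·k.
Dividing both sides by k: k^(1−α) = s / (n + δ).
k^0.51 = 0.18 / (0.029 + 0.106) = 0.18 / 0.135 = 1.3333
k* = 1.3333^(1/0.51) ≈ 1.7577
y* = (k*)^α = 1.7577^0.49 ≈ 1.3183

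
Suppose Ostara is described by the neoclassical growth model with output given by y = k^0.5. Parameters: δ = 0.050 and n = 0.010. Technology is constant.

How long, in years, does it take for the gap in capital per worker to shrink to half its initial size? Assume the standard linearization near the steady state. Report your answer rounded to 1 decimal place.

half-life ≈ 23.1 years

Near the steady state the convergence rate is λ = (1 − α)(n + δ).
λ = (1 − 0.5) × 0.060 = 0.5 × 0.060 = 0.0300
Half-life = ln 2 / λ = 0.6931 / 0.0300 ≈ 23.10 years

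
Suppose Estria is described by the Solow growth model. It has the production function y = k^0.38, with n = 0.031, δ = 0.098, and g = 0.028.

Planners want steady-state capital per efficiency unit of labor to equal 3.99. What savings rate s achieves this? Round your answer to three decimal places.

In steady state, investment equals break-even investment: s·k^α = (n + g + δ)·k.
So s / (n + g + δ) = (k*)^(1−α) = 3.99^0.62 = 2.3583.
Therefore s = 2.3583 × (n + g + δ) = 2.3583 × 0.157 = 0.3703.

s ≈ 0.370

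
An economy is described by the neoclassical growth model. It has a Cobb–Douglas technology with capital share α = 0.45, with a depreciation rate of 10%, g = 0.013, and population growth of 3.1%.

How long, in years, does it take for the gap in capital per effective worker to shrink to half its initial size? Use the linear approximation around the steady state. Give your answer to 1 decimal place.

Near the steady state the convergence rate is λ = (1 − α)(n + g + δ).
λ = (1 − 0.45) × 0.144 = 0.55 × 0.144 = 0.0792
Half-life = ln 2 / λ = 0.6931 / 0.0792 ≈ 8.75 years

t_½ ≈ 8.8 years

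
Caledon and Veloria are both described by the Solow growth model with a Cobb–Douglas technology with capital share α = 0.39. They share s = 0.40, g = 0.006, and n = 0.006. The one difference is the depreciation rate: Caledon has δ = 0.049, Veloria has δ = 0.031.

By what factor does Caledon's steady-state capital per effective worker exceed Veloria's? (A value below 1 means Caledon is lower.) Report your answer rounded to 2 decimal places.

Steady-state k* = [s/(n + g + δ)]^(1/(1−α)), so the ratio is [ (s_C/(n + g + δ)_C) / (s_V/(n + g + δ)_V) ]^1.6393.
s_C/(n + g + δ)_C = 0.40/0.061 = 6.5574; s_V/(n + g + δ)_V = 0.40/0.043 = 9.3023.
Ratio = (6.5574/9.3023)^1.6393 = 0.7049^1.6393 ≈ 0.5637

k*_C / k*_V ≈ 0.56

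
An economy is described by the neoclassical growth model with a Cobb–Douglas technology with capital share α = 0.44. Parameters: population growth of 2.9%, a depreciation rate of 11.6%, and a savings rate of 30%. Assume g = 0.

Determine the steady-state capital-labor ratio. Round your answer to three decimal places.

k* = 3.663

In steady state, investment equals break-even investment: s·k^α = (n + δ)·k.
Dividing both sides by k: k^(1−α) = s / (n + δ).
k^0.56 = 0.30 / (0.029 + 0.116) = 0.30 / 0.145 = 2.0690
k* = 2.0690^(1/0.56) ≈ 3.6632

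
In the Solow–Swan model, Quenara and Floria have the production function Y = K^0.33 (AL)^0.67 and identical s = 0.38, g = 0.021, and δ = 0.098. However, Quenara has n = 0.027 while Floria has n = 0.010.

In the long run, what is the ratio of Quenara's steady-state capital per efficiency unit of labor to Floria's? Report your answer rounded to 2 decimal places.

Steady-state k* = [s/(n + g + δ)]^(1/(1−α)), so the ratio is [ (s_Q/(n + g + δ)_Q) / (s_F/(n + g + δ)_F) ]^1.4925.
s_Q/(n + g + δ)_Q = 0.38/0.146 = 2.6027; s_F/(n + g + δ)_F = 0.38/0.129 = 2.9457.
Ratio = (2.6027/2.9457)^1.4925 = 0.8836^1.4925 ≈ 0.8314

k*_Q / k*_F ≈ 0.83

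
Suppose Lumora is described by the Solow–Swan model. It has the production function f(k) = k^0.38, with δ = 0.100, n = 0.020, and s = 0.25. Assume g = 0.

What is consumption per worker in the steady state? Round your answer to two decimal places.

c* ≈ 1.18

Steady state requires s·f(k) = (n + δ)·k, i.e. s·k^α = (n + δ)·k.
Dividing both sides by k: k^(1−α) = s / (n + δ).
k^0.62 = 0.25 / (0.020 + 0.100) = 0.25 / 0.120 = 2.0833
k* = 2.0833^(1/0.62) ≈ 3.2667
y* = (k*)^α = 3.2667^0.38 ≈ 1.5681
c* = (1 − s)·y* = (1 − 0.25) × 1.5681 ≈ 1.1761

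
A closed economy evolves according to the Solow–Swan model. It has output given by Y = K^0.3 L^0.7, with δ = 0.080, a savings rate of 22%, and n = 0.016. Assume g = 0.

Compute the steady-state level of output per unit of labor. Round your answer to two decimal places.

y* ≈ 1.43

At the steady state, Δk = 0, so s·k^α = (n + δ)·k.
Rearranging, k^(1−α) = s / (n + δ).
k^0.7 = 0.22 / (0.016 + 0.080) = 0.22 / 0.096 = 2.2917
k* = 2.2917^(1/0.7) ≈ 3.2697
y* = (k*)^α = 3.2697^0.3 ≈ 1.4268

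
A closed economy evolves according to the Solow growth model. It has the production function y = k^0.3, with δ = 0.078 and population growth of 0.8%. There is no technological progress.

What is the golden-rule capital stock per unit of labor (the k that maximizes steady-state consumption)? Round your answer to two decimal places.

k_gold ≈ 5.96

The golden rule sets f'(k) = n + δ, i.e. α·k^(α−1) = n + δ.
So k^(1−α) = α / (n + δ) = 0.3 / 0.086 = 3.4884.
k_gold = 3.4884^(1/0.7) ≈ 5.9591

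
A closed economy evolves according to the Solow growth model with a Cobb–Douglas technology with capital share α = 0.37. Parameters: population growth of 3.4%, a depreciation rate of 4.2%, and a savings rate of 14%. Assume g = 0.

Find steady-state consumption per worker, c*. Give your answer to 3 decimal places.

At the steady state, Δk = 0, so s·k^α = (n + δ)·k.
Rearranging, k^(1−α) = s / (n + δ).
k^0.63 = 0.14 / (0.034 + 0.042) = 0.14 / 0.076 = 1.8421
k* = 1.8421^(1/0.63) ≈ 2.6371
y* = (k*)^α = 2.6371^0.37 ≈ 1.4316
c* = (1 − s)·y* = (1 − 0.14) × 1.4316 ≈ 1.2312

c* ≈ 1.231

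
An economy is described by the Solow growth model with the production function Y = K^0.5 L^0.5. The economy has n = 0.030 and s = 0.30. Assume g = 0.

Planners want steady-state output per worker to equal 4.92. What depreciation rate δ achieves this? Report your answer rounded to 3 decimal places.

At the steady state, Δk = 0, so s·k^α = (n + δ)·k.
Since y* = [s/(n + δ)]^(α/(1−α)), we have s/(n + δ) = (y*)^((1−α)/α) = 4.92^1 = 4.9200.
Therefore n + δ = s / 4.9200 = 0.30 / 4.9200 = 0.0610, so δ = 0.0610 − 0.030 = 0.0310.

δ ≈ 0.031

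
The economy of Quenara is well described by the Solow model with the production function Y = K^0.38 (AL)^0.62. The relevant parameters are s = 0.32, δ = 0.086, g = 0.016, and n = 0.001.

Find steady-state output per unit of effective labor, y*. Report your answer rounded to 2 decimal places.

y* ≈ 2.00

In steady state, investment equals break-even investment: s·k^α = (n + g + δ)·k.
Rearranging, k^(1−α) = s / (n + g + δ).
k^0.62 = 0.32 / (0.001 + 0.016 + 0.086) = 0.32 / 0.103 = 3.1068
k* = 3.1068^(1/0.62) ≈ 6.2238
y* = (k*)^α = 6.2238^0.38 ≈ 2.0033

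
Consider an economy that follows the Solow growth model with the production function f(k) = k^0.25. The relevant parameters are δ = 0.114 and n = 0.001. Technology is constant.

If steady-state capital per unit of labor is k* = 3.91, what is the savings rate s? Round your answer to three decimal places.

s ≈ 0.320

In steady state, investment equals break-even investment: s·k^α = (n + δ)·k.
So s / (n + δ) = (k*)^(1−α) = 3.91^0.75 = 2.7806.
Therefore s = 2.7806 × (n + δ) = 2.7806 × 0.115 = 0.3198.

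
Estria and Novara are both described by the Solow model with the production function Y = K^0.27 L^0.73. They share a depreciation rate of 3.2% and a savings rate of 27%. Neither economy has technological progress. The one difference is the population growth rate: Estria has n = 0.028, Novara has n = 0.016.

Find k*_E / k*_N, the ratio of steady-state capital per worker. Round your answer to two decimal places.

k*_E / k*_N ≈ 0.74

Steady-state k* = [s/(n + δ)]^(1/(1−α)), so the ratio is [ (s_E/(n + δ)_E) / (s_N/(n + δ)_N) ]^1.3699.
s_E/(n + δ)_E = 0.27/0.060 = 4.5000; s_N/(n + δ)_N = 0.27/0.048 = 5.6250.
Ratio = (4.5000/5.6250)^1.3699 = 0.8000^1.3699 ≈ 0.7366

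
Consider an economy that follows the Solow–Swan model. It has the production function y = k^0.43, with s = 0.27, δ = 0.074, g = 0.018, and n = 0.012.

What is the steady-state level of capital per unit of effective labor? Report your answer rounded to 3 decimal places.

k* ≈ 5.332

In steady state, investment equals break-even investment: s·k^α = (n + g + δ)·k.
Dividing both sides by k: k^(1−α) = s / (n + g + δ).
k^0.57 = 0.27 / (0.012 + 0.018 + 0.074) = 0.27 / 0.104 = 2.5962
k* = 2.5962^(1/0.57) ≈ 5.3322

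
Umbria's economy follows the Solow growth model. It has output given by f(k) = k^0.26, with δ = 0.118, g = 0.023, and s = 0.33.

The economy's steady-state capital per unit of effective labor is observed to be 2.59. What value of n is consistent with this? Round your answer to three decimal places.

n ≈ 0.022

In steady state, investment equals break-even investment: s·k^α = (n + g + δ)·k.
So s / (n + g + δ) = (k*)^(1−α) = 2.59^0.74 = 2.0223.
Therefore n + g + δ = s / 2.0223 = 0.33 / 2.0223 = 0.1632, so n = 0.1632 − 0.141 = 0.0222.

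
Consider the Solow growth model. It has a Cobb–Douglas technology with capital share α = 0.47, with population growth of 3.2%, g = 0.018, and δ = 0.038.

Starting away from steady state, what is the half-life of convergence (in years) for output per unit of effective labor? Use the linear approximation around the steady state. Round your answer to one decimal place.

Near the steady state the convergence rate is λ = (1 − α)(n + g + δ).
λ = (1 − 0.47) × 0.088 = 0.53 × 0.088 = 0.04664
Half-life = ln 2 / λ = 0.6931 / 0.04664 ≈ 14.86 years

half-life ≈ 14.9 years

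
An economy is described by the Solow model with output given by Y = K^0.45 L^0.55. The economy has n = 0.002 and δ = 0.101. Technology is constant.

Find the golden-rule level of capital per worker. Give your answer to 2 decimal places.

k_gold ≈ 14.60

The golden rule sets f'(k) = n + δ, i.e. α·k^(α−1) = n + δ.
So k^(1−α) = α / (n + δ) = 0.45 / 0.103 = 4.3689.
k_gold = 4.3689^(1/0.55) ≈ 14.5987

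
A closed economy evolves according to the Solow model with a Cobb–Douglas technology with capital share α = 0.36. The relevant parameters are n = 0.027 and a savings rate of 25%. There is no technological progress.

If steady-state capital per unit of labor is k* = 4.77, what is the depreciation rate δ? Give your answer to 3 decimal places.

Steady state requires s·f(k) = (n + δ)·k, i.e. s·k^α = (n + δ)·k.
So s / (n + δ) = (k*)^(1−α) = 4.77^0.64 = 2.7180.
Therefore n + δ = s / 2.7180 = 0.25 / 2.7180 = 0.0920, so δ = 0.0920 − 0.027 = 0.0650.

δ ≈ 0.065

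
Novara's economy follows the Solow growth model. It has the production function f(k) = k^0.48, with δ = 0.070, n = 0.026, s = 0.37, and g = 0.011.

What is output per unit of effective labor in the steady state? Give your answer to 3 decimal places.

y* ≈ 3.143

In steady state, investment equals break-even investment: s·k^α = (n + g + δ)·k.
Dividing both sides by k: k^(1−α) = s / (n + g + δ).
k^0.52 = 0.37 / (0.026 + 0.011 + 0.070) = 0.37 / 0.107 = 3.4579
k* = 3.4579^(1/0.52) ≈ 10.8687
y* = (k*)^α = 10.8687^0.48 ≈ 3.1432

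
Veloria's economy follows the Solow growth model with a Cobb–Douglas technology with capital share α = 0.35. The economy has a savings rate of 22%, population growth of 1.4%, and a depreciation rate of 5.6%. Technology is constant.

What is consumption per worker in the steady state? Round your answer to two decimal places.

c* = 1.45

In steady state, investment equals break-even investment: s·k^α = (n + δ)·k.
Dividing both sides by k: k^(1−α) = s / (n + δ).
k^0.65 = 0.22 / (0.014 + 0.056) = 0.22 / 0.070 = 3.1429
k* = 3.1429^(1/0.65) ≈ 5.8227
y* = (k*)^α = 5.8227^0.35 ≈ 1.8527
c* = (1 − s)·y* = (1 − 0.22) × 1.8527 ≈ 1.4451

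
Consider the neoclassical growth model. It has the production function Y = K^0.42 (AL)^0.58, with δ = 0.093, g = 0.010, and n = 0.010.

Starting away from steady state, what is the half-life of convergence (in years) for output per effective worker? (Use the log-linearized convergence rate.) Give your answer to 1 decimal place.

half-life ≈ 10.6 years

Near the steady state the convergence rate is λ = (1 − α)(n + g + δ).
λ = (1 − 0.42) × 0.113 = 0.58 × 0.113 = 0.06554
Half-life = ln 2 / λ = 0.6931 / 0.06554 ≈ 10.58 years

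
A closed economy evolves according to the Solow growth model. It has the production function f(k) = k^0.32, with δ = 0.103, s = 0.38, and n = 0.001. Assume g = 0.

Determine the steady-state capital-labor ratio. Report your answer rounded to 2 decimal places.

In steady state, investment equals break-even investment: s·k^α = (n + δ)·k.
Dividing both sides by k: k^(1−α) = s / (n + δ).
k^0.68 = 0.38 / (0.001 + 0.103) = 0.38 / 0.104 = 3.6538
k* = 3.6538^(1/0.68) ≈ 6.7230

k* ≈ 6.72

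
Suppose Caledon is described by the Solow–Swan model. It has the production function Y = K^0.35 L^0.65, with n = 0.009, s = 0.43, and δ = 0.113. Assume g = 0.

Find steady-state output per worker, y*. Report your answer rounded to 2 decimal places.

Steady state requires s·f(k) = (n + δ)·k, i.e. s·k^α = (n + δ)·k.
Rearranging, k^(1−α) = s / (n + δ).
k^0.65 = 0.43 / (0.009 + 0.113) = 0.43 / 0.122 = 3.5246
k* = 3.5246^(1/0.65) ≈ 6.9456
y* = (k*)^α = 6.9456^0.35 ≈ 1.9706

y* ≈ 1.97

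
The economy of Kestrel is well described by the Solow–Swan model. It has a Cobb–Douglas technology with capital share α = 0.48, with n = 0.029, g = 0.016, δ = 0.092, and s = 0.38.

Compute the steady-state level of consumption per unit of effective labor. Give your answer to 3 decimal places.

c* ≈ 1.590

At the steady state, Δk = 0, so s·k^α = (n + g + δ)·k.
Rearranging, k^(1−α) = s / (n + g + δ).
k^0.52 = 0.38 / (0.029 + 0.016 + 0.092) = 0.38 / 0.137 = 2.7737
k* = 2.7737^(1/0.52) ≈ 7.1127
y* = (k*)^α = 7.1127^0.48 ≈ 2.5643
c* = (1 − s)·y* = (1 − 0.38) × 2.5643 ≈ 1.5899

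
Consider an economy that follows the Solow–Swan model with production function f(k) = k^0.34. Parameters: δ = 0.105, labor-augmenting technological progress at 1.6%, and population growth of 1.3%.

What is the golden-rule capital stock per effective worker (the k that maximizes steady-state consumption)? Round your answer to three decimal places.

k_gold ≈ 4.099

The golden rule sets f'(k) = n + g + δ, i.e. α·k^(α−1) = n + g + δ.
So k^(1−α) = α / (n + g + δ) = 0.34 / 0.134 = 2.5373.
k_gold = 2.5373^(1/0.66) ≈ 4.0991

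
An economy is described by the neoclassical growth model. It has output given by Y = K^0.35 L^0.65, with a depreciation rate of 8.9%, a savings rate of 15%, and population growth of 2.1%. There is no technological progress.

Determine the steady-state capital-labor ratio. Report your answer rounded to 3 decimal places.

In steady state, investment equals break-even investment: s·k^α = (n + δ)·k.
Dividing both sides by k: k^(1−α) = s / (n + δ).
k^0.65 = 0.15 / (0.021 + 0.089) = 0.15 / 0.110 = 1.3636
k* = 1.3636^(1/0.65) ≈ 1.6114

k* ≈ 1.611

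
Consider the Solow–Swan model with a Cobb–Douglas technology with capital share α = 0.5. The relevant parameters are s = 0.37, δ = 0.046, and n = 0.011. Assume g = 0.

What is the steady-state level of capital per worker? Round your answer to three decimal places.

k* ≈ 42.136

At the steady state, Δk = 0, so s·k^α = (n + δ)·k.
Rearranging, k^(1−α) = s / (n + δ).
k^0.5 = 0.37 / (0.011 + 0.046) = 0.37 / 0.057 = 6.4912
k* = 6.4912^(1/0.5) ≈ 42.1357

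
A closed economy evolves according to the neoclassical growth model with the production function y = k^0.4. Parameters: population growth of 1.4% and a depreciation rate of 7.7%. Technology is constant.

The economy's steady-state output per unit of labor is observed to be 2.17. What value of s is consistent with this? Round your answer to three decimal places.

In steady state, investment equals break-even investment: s·k^α = (n + δ)·k.
Since y* = [s/(n + δ)]^(α/(1−α)), we have s/(n + δ) = (y*)^((1−α)/α) = 2.17^1.5 = 3.1966.
Therefore s = 3.1966 × (n + δ) = 3.1966 × 0.091 = 0.2909.

s ≈ 0.291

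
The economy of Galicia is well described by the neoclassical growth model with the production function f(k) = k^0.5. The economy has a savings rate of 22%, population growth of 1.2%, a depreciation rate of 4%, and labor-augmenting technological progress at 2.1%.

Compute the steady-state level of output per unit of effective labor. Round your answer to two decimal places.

y* ≈ 3.01

Steady state requires s·f(k) = (n + g + δ)·k, i.e. s·k^α = (n + g + δ)·k.
Rearranging, k^(1−α) = s / (n + g + δ).
k^0.5 = 0.22 / (0.012 + 0.021 + 0.040) = 0.22 / 0.073 = 3.0137
k* = 3.0137^(1/0.5) ≈ 9.0824
y* = (k*)^α = 9.0824^0.5 ≈ 3.0137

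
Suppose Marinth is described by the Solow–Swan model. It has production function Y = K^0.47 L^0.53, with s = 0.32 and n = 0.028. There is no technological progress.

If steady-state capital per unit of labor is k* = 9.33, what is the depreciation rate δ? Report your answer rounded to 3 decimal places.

δ ≈ 0.070

At the steady state, Δk = 0, so s·k^α = (n + δ)·k.
So s / (n + δ) = (k*)^(1−α) = 9.33^0.53 = 3.2662.
Therefore n + δ = s / 3.2662 = 0.32 / 3.2662 = 0.0980, so δ = 0.0980 − 0.028 = 0.0700.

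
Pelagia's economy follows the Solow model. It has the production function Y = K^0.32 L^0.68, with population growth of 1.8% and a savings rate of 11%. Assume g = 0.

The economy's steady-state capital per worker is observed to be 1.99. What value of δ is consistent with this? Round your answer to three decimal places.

At the steady state, Δk = 0, so s·k^α = (n + δ)·k.
So s / (n + δ) = (k*)^(1−α) = 1.99^0.68 = 1.5967.
Therefore n + δ = s / 1.5967 = 0.11 / 1.5967 = 0.0689, so δ = 0.0689 − 0.018 = 0.0509.

δ ≈ 0.051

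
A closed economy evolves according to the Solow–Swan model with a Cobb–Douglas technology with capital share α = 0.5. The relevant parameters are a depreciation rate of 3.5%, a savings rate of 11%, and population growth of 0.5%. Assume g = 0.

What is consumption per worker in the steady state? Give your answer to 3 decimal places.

Steady state requires s·f(k) = (n + δ)·k, i.e. s·k^α = (n + δ)·k.
Rearranging, k^(1−α) = s / (n + δ).
k^0.5 = 0.11 / (0.005 + 0.035) = 0.11 / 0.040 = 2.7500
k* = 2.7500^(1/0.5) ≈ 7.5625
y* = (k*)^α = 7.5625^0.5 ≈ 2.7500
c* = (1 − s)·y* = (1 − 0.11) × 2.7500 ≈ 2.4475

c* ≈ 2.448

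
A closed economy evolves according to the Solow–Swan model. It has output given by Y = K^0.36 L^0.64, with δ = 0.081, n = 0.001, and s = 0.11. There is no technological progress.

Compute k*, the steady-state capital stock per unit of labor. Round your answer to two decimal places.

k* ≈ 1.58

In steady state, investment equals break-even investment: s·k^α = (n + δ)·k.
Rearranging, k^(1−α) = s / (n + δ).
k^0.64 = 0.11 / (0.001 + 0.081) = 0.11 / 0.082 = 1.3415
k* = 1.3415^(1/0.64) ≈ 1.5826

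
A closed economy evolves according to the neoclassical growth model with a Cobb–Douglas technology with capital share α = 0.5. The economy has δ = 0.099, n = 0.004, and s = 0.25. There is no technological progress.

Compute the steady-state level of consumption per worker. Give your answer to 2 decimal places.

c* ≈ 1.82

At the steady state, Δk = 0, so s·k^α = (n + δ)·k.
Rearranging, k^(1−α) = s / (n + δ).
k^0.5 = 0.25 / (0.004 + 0.099) = 0.25 / 0.103 = 2.4272
k* = 2.4272^(1/0.5) ≈ 5.8913
y* = (k*)^α = 5.8913^0.5 ≈ 2.4272
c* = (1 − s)·y* = (1 − 0.25) × 2.4272 ≈ 1.8204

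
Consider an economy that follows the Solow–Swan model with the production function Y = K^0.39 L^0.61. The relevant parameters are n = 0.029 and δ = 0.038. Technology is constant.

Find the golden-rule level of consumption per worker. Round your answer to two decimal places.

At the golden rule, f'(k) = n + δ, so α·k^(α−1) = n + δ and k_gold = (α/(n + δ))^(1/(1−α)).
k_gold = (0.39/0.067)^(1/0.61) = 5.8209^1.6393 ≈ 17.9493
c_gold = f(k_gold) − (n + δ)·k_gold = 3.0837 − 0.067×17.9493 ≈ 1.8811

c_gold ≈ 1.88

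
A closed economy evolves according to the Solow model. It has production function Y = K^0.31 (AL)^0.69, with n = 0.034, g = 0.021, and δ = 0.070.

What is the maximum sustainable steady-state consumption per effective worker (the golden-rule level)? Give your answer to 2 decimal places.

c_gold ≈ 1.04

At the golden rule, f'(k) = n + g + δ, so α·k^(α−1) = n + g + δ and k_gold = (α/(n + g + δ))^(1/(1−α)).
k_gold = (0.31/0.125)^(1/0.69) = 2.4800^1.4493 ≈ 3.7297
c_gold = f(k_gold) − (n + g + δ)·k_gold = 1.5039 − 0.125×3.7297 ≈ 1.0377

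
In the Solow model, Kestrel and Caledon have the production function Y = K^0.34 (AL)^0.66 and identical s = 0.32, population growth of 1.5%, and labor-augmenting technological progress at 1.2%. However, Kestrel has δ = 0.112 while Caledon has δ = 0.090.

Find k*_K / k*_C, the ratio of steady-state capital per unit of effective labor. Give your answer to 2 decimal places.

Steady-state k* = [s/(n + g + δ)]^(1/(1−α)), so the ratio is [ (s_K/(n + g + δ)_K) / (s_C/(n + g + δ)_C) ]^1.5152.
s_K/(n + g + δ)_K = 0.32/0.139 = 2.3022; s_C/(n + g + δ)_C = 0.32/0.117 = 2.7350.
Ratio = (2.3022/2.7350)^1.5152 = 0.8418^1.5152 ≈ 0.7703

k*_K / k*_C ≈ 0.77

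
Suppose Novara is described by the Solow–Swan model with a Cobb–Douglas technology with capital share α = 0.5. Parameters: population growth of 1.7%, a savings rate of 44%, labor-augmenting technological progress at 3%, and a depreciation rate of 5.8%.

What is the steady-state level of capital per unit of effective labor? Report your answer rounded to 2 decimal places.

Steady state requires s·f(k) = (n + g + δ)·k, i.e. s·k^α = (n + g + δ)·k.
Rearranging, k^(1−α) = s / (n + g + δ).
k^0.5 = 0.44 / (0.017 + 0.030 + 0.058) = 0.44 / 0.105 = 4.1905
k* = 4.1905^(1/0.5) ≈ 17.5603

k* = 17.56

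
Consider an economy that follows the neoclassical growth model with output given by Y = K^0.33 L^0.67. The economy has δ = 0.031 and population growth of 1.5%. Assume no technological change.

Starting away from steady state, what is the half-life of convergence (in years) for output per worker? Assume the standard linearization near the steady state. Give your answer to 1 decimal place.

half-life ≈ 22.5 years

Near the steady state the convergence rate is λ = (1 − α)(n + δ).
λ = (1 − 0.33) × 0.046 = 0.67 × 0.046 = 0.03082
Half-life = ln 2 / λ = 0.6931 / 0.03082 ≈ 22.49 years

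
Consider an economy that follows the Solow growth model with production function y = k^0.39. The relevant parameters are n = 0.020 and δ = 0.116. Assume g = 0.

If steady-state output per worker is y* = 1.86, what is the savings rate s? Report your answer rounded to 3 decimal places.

In steady state, investment equals break-even investment: s·k^α = (n + δ)·k.
Since y* = [s/(n + δ)]^(α/(1−α)), we have s/(n + δ) = (y*)^((1−α)/α) = 1.86^1.5641 = 2.6396.
Therefore s = 2.6396 × (n + δ) = 2.6396 × 0.136 = 0.3590.

s ≈ 0.359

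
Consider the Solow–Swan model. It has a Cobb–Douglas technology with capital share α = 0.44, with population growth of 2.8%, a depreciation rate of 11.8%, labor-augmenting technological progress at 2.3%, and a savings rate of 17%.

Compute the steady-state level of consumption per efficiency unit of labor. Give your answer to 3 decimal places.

c* = 0.834

Steady state requires s·f(k) = (n + g + δ)·k, i.e. s·k^α = (n + g + δ)·k.
Dividing both sides by k: k^(1−α) = s / (n + g + δ).
k^0.56 = 0.17 / (0.028 + 0.023 + 0.118) = 0.17 / 0.169 = 1.0059
k* = 1.0059^(1/0.56) ≈ 1.0106
y* = (k*)^α = 1.0106^0.44 ≈ 1.0047
c* = (1 − s)·y* = (1 − 0.17) × 1.0047 ≈ 0.8339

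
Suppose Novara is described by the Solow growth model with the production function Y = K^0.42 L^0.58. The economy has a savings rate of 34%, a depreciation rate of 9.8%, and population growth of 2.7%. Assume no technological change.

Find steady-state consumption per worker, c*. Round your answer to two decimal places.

c* ≈ 1.36

In steady state, investment equals break-even investment: s·k^α = (n + δ)·k.
Rearranging, k^(1−α) = s / (n + δ).
k^0.58 = 0.34 / (0.027 + 0.098) = 0.34 / 0.125 = 2.7200
k* = 2.7200^(1/0.58) ≈ 5.6138
y* = (k*)^α = 5.6138^0.42 ≈ 2.0639
c* = (1 − s)·y* = (1 − 0.34) × 2.0639 ≈ 1.3622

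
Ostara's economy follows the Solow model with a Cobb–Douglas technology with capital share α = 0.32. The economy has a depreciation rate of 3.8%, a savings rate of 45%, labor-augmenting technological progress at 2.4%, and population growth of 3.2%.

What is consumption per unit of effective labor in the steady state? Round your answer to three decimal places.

Steady state requires s·f(k) = (n + g + δ)·k, i.e. s·k^α = (n + g + δ)·k.
Dividing both sides by k: k^(1−α) = s / (n + g + δ).
k^0.68 = 0.45 / (0.032 + 0.024 + 0.038) = 0.45 / 0.094 = 4.7872
k* = 4.7872^(1/0.68) ≈ 10.0028
y* = (k*)^α = 10.0028^0.32 ≈ 2.0895
c* = (1 − s)·y* = (1 − 0.45) × 2.0895 ≈ 1.1492

c* ≈ 1.149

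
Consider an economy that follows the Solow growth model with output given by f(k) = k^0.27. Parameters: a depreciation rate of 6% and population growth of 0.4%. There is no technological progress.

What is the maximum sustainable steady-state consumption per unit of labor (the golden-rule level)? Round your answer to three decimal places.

c_gold ≈ 1.243

At the golden rule, f'(k) = n + δ, so α·k^(α−1) = n + δ and k_gold = (α/(n + δ))^(1/(1−α)).
k_gold = (0.27/0.064)^(1/0.73) = 4.2188^1.3699 ≈ 7.1853
c_gold = f(k_gold) − (n + δ)·k_gold = 1.7031 − 0.064×7.1853 ≈ 1.2432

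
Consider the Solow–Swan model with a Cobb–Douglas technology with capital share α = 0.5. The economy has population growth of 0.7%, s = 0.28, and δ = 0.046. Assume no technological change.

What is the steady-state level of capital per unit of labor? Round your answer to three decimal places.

k* = 27.910

At the steady state, Δk = 0, so s·k^α = (n + δ)·k.
Rearranging, k^(1−α) = s / (n + δ).
k^0.5 = 0.28 / (0.007 + 0.046) = 0.28 / 0.053 = 5.2830
k* = 5.2830^(1/0.5) ≈ 27.9101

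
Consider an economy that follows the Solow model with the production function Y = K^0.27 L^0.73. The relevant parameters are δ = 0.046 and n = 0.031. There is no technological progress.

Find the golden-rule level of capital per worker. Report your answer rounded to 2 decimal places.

k_gold ≈ 5.58

The golden rule sets f'(k) = n + δ, i.e. α·k^(α−1) = n + δ.
So k^(1−α) = α / (n + δ) = 0.27 / 0.077 = 3.5065.
k_gold = 3.5065^(1/0.73) ≈ 5.5770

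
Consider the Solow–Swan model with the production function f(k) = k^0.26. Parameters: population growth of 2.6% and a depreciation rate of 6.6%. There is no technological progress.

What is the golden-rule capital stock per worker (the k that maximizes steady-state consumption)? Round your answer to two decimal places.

The golden rule sets f'(k) = n + δ, i.e. α·k^(α−1) = n + δ.
So k^(1−α) = α / (n + δ) = 0.26 / 0.092 = 2.8261.
k_gold = 2.8261^(1/0.74) ≈ 4.0711

k_gold ≈ 4.07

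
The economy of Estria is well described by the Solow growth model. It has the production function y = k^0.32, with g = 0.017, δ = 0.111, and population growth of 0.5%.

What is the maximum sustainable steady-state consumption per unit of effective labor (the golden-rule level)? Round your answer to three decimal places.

c_gold ≈ 1.028

At the golden rule, f'(k) = n + g + δ, so α·k^(α−1) = n + g + δ and k_gold = (α/(n + g + δ))^(1/(1−α)).
k_gold = (0.32/0.133)^(1/0.68) = 2.4060^1.4706 ≈ 3.6369
c_gold = f(k_gold) − (n + g + δ)·k_gold = 1.5116 − 0.133×3.6369 ≈ 1.0279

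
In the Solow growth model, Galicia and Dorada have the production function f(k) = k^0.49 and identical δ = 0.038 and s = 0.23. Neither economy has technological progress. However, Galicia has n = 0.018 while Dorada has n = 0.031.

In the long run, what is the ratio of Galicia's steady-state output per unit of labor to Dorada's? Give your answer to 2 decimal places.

ratio ≈ 1.22

Steady-state y* = [s/(n + δ)]^(α/(1−α)), so the ratio is [ (s_G/(n + δ)_G) / (s_D/(n + δ)_D) ]^0.9608.
s_G/(n + δ)_G = 0.23/0.056 = 4.1071; s_D/(n + δ)_D = 0.23/0.069 = 3.3333.
Ratio = (4.1071/3.3333)^0.9608 = 1.2321^0.9608 ≈ 1.2221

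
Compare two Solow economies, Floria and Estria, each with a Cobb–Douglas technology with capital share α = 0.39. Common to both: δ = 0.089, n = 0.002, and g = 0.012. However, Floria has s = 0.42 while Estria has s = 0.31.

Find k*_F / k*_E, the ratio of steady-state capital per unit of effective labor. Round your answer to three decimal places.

Steady-state k* = [s/(n + g + δ)]^(1/(1−α)), so the ratio is [ (s_F/(n + g + δ)_F) / (s_E/(n + g + δ)_E) ]^1.6393.
s_F/(n + g + δ)_F = 0.42/0.103 = 4.0777; s_E/(n + g + δ)_E = 0.31/0.103 = 3.0097.
Ratio = (4.0777/3.0097)^1.6393 = 1.3549^1.6393 ≈ 1.6453

ratio ≈ 1.645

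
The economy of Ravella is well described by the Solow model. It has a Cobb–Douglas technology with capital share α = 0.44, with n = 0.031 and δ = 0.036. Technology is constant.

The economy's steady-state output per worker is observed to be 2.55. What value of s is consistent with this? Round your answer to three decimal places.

s ≈ 0.221

Steady state requires s·f(k) = (n + δ)·k, i.e. s·k^α = (n + δ)·k.
Since y* = [s/(n + δ)]^(α/(1−α)), we have s/(n + δ) = (y*)^((1−α)/α) = 2.55^1.2727 = 3.2916.
Therefore s = 3.2916 × (n + δ) = 3.2916 × 0.067 = 0.2205.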